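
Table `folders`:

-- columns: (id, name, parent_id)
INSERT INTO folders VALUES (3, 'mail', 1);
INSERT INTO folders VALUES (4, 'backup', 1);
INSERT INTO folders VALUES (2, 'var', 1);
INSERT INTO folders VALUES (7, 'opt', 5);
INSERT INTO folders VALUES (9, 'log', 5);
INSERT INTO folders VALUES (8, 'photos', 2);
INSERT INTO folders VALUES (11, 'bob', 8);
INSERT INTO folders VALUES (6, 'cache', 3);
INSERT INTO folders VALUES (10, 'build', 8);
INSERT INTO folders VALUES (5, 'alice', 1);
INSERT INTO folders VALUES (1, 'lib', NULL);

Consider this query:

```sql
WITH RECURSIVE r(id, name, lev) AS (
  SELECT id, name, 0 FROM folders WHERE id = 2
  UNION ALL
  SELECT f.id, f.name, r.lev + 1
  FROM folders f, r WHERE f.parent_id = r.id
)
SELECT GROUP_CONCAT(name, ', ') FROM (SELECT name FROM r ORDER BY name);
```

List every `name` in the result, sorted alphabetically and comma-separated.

Base: id=2 (var) at lev 0.
Iteration 1: rows with parent_id in {2} -> photos (id 8, lev 1).
Iteration 2: rows with parent_id in {8} -> build (id 10, lev 2), bob (id 11, lev 2).
Iteration 3: no rows with parent_id in {10,11}; recursion stops.

bob, build, photos, var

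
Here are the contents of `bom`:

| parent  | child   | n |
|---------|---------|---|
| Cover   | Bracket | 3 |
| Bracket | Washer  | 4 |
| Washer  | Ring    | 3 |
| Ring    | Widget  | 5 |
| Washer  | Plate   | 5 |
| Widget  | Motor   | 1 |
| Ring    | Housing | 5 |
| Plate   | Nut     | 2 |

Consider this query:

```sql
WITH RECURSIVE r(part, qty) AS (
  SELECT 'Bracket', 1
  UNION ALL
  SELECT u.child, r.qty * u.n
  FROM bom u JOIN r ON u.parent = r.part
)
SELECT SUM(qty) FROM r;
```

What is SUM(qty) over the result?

257

Base: (Bracket, qty=1).
Iteration 1: components of {Bracket} -> Washer = 1*4 = 4.
Iteration 2: components of {Washer} -> Plate = 4*5 = 20, Ring = 4*3 = 12.
Iteration 3: components of {Plate,Ring} -> Housing = 12*5 = 60, Nut = 20*2 = 40, Widget = 12*5 = 60.
Iteration 4: components of {Housing,Nut,Widget} -> Motor = 60*1 = 60.
Iteration 5: no further components; recursion stops.
SUM(qty) = 1 + 4 + 12 + 20 + 60 + 60 + 40 + 60 = 257.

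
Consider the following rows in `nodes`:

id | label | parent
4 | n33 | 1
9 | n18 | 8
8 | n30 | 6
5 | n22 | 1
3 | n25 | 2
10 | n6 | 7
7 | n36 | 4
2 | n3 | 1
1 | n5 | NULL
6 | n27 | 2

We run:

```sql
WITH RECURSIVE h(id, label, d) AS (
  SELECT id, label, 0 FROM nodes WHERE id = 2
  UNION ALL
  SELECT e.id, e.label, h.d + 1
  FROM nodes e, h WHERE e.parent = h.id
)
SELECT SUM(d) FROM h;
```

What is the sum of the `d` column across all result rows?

7

Base: id=2 (n3) at d 0.
Iteration 1: rows with parent in {2} -> n25 (id 3, d 1), n27 (id 6, d 1).
Iteration 2: rows with parent in {3,6} -> n30 (id 8, d 2).
Iteration 3: rows with parent in {8} -> n18 (id 9, d 3).
Iteration 4: no rows with parent in {9}; recursion stops.
SUM(d) = 0 + 1 + 1 + 2 + 3 = 7.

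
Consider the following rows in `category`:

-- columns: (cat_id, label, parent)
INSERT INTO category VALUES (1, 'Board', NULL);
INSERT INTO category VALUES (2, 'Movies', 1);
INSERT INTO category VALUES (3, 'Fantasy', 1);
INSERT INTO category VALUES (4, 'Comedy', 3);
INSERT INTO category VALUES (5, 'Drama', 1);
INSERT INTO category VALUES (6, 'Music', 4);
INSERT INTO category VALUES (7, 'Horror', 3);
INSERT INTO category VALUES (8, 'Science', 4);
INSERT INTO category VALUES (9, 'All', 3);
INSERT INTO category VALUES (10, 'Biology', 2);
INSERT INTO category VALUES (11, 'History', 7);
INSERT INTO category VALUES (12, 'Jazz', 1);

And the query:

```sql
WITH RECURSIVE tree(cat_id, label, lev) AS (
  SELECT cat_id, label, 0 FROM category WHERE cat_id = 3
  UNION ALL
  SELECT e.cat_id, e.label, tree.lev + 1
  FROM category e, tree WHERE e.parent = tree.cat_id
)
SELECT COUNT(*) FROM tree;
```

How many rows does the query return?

7

Base: cat_id=3 (Fantasy) at lev 0.
Iteration 1: rows with parent in {3} -> Comedy (id 4, lev 1), Horror (id 7, lev 1), All (id 9, lev 1).
Iteration 2: rows with parent in {4,7,9} -> Music (id 6, lev 2), Science (id 8, lev 2), History (id 11, lev 2).
Iteration 3: no rows with parent in {6,8,11}; recursion stops.
Total rows emitted: 7.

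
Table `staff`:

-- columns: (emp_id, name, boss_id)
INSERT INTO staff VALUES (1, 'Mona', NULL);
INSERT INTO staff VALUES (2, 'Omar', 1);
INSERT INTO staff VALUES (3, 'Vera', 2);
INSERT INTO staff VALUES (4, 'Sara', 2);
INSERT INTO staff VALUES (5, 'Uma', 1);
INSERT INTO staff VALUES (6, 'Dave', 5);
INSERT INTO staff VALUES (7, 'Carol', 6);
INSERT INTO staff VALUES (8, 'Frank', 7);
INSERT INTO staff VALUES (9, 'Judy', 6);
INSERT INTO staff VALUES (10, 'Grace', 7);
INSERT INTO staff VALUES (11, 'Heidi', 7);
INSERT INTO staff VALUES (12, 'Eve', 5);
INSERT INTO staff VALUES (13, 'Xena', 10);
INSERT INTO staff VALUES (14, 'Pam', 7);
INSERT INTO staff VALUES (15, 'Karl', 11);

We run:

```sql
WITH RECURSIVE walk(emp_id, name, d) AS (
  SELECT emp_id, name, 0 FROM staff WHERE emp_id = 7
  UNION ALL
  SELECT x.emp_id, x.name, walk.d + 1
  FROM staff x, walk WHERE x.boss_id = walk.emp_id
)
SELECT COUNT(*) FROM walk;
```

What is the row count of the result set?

Base: emp_id=7 (Carol) at d 0.
Iteration 1: rows with boss_id in {7} -> Frank (id 8, d 1), Grace (id 10, d 1), Heidi (id 11, d 1), Pam (id 14, d 1).
Iteration 2: rows with boss_id in {8,10,11,14} -> Xena (id 13, d 2), Karl (id 15, d 2).
Iteration 3: no rows with boss_id in {13,15}; recursion stops.
Total rows emitted: 7.

7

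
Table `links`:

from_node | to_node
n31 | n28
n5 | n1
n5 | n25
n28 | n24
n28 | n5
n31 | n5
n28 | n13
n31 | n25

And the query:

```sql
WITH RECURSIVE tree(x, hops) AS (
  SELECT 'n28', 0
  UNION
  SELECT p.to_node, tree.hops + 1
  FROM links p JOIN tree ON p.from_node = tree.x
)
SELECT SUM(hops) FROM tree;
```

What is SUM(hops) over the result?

7

Base: (n28, hops=0).
Iteration 1: edges from {n28} -> (n13, hops=1), (n24, hops=1), (n5, hops=1).
Iteration 2: edges from {n13,n24,n5} -> (n1, hops=2), (n25, hops=2).
Iteration 3: no outgoing edges from {n1,n25}; recursion stops.
SUM(hops) = 0 + 1 + 1 + 1 + 2 + 2 = 7.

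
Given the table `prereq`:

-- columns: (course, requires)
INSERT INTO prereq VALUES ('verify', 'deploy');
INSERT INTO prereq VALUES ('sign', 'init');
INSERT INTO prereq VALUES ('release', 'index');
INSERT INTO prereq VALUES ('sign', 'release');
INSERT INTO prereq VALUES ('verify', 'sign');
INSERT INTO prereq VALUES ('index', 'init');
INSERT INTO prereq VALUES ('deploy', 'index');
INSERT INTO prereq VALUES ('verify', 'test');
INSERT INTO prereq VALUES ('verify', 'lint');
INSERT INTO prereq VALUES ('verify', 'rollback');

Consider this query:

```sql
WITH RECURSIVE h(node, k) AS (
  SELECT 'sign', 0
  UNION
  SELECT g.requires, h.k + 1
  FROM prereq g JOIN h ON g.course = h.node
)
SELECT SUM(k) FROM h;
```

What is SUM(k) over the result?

7

Base: (sign, k=0).
Iteration 1: edges from {sign} -> (init, k=1), (release, k=1).
Iteration 2: edges from {init,release} -> (index, k=2).
Iteration 3: edges from {index} -> (init, k=3).
Iteration 4: no outgoing edges from {init}; recursion stops.
SUM(k) = 0 + 1 + 1 + 2 + 3 = 7.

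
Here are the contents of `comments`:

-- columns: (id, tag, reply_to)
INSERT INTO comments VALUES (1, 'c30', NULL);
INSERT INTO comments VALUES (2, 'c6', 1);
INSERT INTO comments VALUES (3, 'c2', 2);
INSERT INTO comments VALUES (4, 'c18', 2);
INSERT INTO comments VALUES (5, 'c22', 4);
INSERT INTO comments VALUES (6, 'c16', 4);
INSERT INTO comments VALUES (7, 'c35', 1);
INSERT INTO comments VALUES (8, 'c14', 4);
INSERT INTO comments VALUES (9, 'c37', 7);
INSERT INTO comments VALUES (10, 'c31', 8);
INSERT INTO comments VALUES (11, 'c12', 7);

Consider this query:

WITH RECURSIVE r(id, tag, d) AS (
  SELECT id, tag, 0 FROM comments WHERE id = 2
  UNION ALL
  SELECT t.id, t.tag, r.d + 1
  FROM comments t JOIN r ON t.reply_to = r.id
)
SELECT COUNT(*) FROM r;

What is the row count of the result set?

7

Base: id=2 (c6) at d 0.
Iteration 1: rows with reply_to in {2} -> c2 (id 3, d 1), c18 (id 4, d 1).
Iteration 2: rows with reply_to in {3,4} -> c22 (id 5, d 2), c16 (id 6, d 2), c14 (id 8, d 2).
Iteration 3: rows with reply_to in {5,6,8} -> c31 (id 10, d 3).
Iteration 4: no rows with reply_to in {10}; recursion stops.
Total rows emitted: 7.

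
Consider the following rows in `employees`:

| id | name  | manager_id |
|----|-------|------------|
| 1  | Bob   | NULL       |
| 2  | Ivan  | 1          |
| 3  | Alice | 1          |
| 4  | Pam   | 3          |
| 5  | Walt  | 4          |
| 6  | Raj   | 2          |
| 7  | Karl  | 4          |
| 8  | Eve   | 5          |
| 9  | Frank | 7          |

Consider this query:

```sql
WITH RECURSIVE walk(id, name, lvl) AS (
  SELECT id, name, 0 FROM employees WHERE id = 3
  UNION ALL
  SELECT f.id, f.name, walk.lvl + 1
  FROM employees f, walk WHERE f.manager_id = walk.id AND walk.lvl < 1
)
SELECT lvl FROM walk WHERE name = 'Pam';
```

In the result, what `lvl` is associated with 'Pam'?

1

Base: id=3 (Alice) at lvl 0.
Iteration 1: rows with manager_id in {3} -> Pam (id 4, lvl 1).
Iteration 2: lvl < 1 fails for all current rows; recursion stops.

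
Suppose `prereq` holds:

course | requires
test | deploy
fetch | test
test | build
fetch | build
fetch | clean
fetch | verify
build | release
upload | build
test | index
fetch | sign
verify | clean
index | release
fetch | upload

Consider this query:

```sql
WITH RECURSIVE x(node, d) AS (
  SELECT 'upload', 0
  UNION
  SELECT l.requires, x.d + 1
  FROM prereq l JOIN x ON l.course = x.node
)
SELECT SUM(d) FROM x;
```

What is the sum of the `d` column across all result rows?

3

Base: (upload, d=0).
Iteration 1: edges from {upload} -> (build, d=1).
Iteration 2: edges from {build} -> (release, d=2).
Iteration 3: no outgoing edges from {release}; recursion stops.
SUM(d) = 0 + 1 + 2 = 3.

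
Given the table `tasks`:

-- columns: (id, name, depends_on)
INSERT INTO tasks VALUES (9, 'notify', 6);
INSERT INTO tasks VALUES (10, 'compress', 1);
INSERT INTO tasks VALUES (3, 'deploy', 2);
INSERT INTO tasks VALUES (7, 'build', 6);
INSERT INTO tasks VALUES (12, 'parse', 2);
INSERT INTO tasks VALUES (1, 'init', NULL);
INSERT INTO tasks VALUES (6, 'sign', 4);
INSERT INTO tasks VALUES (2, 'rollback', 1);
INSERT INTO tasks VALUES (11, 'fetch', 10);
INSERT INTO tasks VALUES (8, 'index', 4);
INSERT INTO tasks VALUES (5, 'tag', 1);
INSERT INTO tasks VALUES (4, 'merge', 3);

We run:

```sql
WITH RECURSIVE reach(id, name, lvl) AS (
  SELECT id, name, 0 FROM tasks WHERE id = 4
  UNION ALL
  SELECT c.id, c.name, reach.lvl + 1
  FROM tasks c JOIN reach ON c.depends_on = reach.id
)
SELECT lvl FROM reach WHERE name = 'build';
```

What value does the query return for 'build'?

Base: id=4 (merge) at lvl 0.
Iteration 1: rows with depends_on in {4} -> sign (id 6, lvl 1), index (id 8, lvl 1).
Iteration 2: rows with depends_on in {6,8} -> build (id 7, lvl 2), notify (id 9, lvl 2).
Iteration 3: no rows with depends_on in {7,9}; recursion stops.

2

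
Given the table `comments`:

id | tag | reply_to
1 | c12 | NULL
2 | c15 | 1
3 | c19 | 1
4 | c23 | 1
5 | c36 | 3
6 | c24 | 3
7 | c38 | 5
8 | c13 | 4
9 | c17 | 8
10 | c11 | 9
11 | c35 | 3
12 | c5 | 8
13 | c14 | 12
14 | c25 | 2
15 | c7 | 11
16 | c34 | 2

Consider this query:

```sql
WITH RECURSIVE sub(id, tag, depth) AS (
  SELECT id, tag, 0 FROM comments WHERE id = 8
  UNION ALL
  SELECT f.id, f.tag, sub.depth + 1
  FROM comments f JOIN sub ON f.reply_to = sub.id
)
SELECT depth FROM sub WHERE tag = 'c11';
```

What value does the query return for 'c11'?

2

Base: id=8 (c13) at depth 0.
Iteration 1: rows with reply_to in {8} -> c17 (id 9, depth 1), c5 (id 12, depth 1).
Iteration 2: rows with reply_to in {9,12} -> c11 (id 10, depth 2), c14 (id 13, depth 2).
Iteration 3: no rows with reply_to in {10,13}; recursion stops.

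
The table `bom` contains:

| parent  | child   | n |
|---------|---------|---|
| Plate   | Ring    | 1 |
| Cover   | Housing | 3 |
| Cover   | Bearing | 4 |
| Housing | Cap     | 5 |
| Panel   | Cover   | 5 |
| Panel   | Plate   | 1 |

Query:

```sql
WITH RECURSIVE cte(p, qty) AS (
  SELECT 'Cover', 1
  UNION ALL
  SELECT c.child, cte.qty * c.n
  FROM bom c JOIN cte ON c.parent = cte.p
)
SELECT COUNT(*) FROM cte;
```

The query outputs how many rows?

Base: (Cover, qty=1).
Iteration 1: components of {Cover} -> Bearing = 1*4 = 4, Housing = 1*3 = 3.
Iteration 2: components of {Bearing,Housing} -> Cap = 3*5 = 15.
Iteration 3: no further components; recursion stops.
Total rows emitted: 4.

4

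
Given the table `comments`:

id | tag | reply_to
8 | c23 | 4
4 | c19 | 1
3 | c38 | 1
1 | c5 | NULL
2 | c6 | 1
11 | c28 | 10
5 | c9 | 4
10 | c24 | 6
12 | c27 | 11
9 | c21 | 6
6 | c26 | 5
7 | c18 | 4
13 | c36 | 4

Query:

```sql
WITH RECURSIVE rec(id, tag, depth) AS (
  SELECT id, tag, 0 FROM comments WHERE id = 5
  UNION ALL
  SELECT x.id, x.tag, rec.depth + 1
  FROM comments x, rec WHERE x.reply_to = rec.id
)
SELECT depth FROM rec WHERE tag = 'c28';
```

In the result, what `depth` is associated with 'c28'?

3

Base: id=5 (c9) at depth 0.
Iteration 1: rows with reply_to in {5} -> c26 (id 6, depth 1).
Iteration 2: rows with reply_to in {6} -> c21 (id 9, depth 2), c24 (id 10, depth 2).
Iteration 3: rows with reply_to in {9,10} -> c28 (id 11, depth 3).
Iteration 4: rows with reply_to in {11} -> c27 (id 12, depth 4).
Iteration 5: no rows with reply_to in {12}; recursion stops.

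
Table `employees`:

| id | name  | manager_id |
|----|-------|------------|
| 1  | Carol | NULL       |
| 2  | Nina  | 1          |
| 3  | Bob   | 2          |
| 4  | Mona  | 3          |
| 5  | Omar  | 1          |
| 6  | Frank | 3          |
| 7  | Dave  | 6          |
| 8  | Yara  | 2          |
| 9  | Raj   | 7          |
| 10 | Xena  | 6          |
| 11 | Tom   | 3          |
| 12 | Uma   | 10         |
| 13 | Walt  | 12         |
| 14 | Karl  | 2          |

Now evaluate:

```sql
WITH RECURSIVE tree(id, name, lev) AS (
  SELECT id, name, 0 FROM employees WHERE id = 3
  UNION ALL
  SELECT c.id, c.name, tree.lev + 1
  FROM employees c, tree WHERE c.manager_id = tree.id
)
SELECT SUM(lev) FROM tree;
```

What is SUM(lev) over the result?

17

Base: id=3 (Bob) at lev 0.
Iteration 1: rows with manager_id in {3} -> Mona (id 4, lev 1), Frank (id 6, lev 1), Tom (id 11, lev 1).
Iteration 2: rows with manager_id in {4,6,11} -> Dave (id 7, lev 2), Xena (id 10, lev 2).
Iteration 3: rows with manager_id in {7,10} -> Raj (id 9, lev 3), Uma (id 12, lev 3).
Iteration 4: rows with manager_id in {9,12} -> Walt (id 13, lev 4).
Iteration 5: no rows with manager_id in {13}; recursion stops.
SUM(lev) = 0 + 1 + 1 + 1 + 2 + 2 + 3 + 3 + 4 = 17.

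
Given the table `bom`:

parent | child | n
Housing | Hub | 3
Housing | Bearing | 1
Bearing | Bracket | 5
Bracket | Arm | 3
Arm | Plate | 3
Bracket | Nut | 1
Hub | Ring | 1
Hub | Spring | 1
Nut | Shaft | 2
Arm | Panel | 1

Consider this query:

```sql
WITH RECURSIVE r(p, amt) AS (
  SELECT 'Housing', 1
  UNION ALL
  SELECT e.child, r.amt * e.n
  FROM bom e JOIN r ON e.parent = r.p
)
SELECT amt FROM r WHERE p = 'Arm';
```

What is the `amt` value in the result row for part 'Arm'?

Base: (Housing, amt=1).
Iteration 1: components of {Housing} -> Bearing = 1*1 = 1, Hub = 1*3 = 3.
Iteration 2: components of {Bearing,Hub} -> Bracket = 1*5 = 5, Ring = 3*1 = 3, Spring = 3*1 = 3.
Iteration 3: components of {Bracket,Ring,Spring} -> Arm = 5*3 = 15, Nut = 5*1 = 5.
Iteration 4: components of {Arm,Nut} -> Panel = 15*1 = 15, Plate = 15*3 = 45, Shaft = 5*2 = 10.
Iteration 5: no further components; recursion stops.

15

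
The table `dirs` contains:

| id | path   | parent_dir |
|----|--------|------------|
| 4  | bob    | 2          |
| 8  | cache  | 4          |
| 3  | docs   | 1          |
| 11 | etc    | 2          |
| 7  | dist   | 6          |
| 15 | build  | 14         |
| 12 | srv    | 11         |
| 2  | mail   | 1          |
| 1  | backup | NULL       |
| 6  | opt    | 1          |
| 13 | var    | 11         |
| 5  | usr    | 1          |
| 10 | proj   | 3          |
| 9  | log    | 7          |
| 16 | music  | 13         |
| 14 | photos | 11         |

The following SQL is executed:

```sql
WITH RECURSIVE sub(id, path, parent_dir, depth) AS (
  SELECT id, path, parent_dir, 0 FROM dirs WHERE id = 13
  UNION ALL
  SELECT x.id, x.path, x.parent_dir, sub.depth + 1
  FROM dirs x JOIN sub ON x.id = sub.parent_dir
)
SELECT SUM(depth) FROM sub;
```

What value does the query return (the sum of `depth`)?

Base: id=13 (var), parent_dir=11, depth 0.
Iteration 1: join on id=11 -> etc (id 11, parent_dir=2, depth 1).
Iteration 2: join on id=2 -> mail (id 2, parent_dir=1, depth 2).
Iteration 3: join on id=1 -> backup (id 1, parent_dir=NULL, depth 3).
Iteration 4: parent_dir is NULL; no match; recursion stops.
SUM(depth) = 0 + 1 + 2 + 3 = 6.

6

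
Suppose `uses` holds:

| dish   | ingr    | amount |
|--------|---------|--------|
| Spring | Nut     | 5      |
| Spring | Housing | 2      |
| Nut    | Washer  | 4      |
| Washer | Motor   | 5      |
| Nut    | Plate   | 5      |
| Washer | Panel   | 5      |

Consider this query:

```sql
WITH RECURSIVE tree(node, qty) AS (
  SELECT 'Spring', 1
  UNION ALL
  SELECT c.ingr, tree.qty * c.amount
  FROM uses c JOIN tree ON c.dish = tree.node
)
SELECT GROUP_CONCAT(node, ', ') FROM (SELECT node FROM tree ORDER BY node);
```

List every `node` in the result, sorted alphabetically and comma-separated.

Base: (Spring, qty=1).
Iteration 1: components of {Spring} -> Housing = 1*2 = 2, Nut = 1*5 = 5.
Iteration 2: components of {Housing,Nut} -> Plate = 5*5 = 25, Washer = 5*4 = 20.
Iteration 3: components of {Plate,Washer} -> Motor = 20*5 = 100, Panel = 20*5 = 100.
Iteration 4: no further components; recursion stops.

Housing, Motor, Nut, Panel, Plate, Spring, Washer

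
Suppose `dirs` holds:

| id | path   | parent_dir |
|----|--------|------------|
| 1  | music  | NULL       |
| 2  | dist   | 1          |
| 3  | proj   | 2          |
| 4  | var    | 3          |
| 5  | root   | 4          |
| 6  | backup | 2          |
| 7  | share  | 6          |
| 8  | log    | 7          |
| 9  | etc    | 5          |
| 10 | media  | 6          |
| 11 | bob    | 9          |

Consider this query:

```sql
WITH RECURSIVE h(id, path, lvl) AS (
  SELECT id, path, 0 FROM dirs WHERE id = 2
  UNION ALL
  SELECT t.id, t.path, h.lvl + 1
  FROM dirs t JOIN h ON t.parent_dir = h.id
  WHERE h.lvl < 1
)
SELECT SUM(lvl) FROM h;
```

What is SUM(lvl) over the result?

Base: id=2 (dist) at lvl 0.
Iteration 1: rows with parent_dir in {2} -> proj (id 3, lvl 1), backup (id 6, lvl 1).
Iteration 2: lvl < 1 fails for all current rows; recursion stops.
SUM(lvl) = 0 + 1 + 1 = 2.

2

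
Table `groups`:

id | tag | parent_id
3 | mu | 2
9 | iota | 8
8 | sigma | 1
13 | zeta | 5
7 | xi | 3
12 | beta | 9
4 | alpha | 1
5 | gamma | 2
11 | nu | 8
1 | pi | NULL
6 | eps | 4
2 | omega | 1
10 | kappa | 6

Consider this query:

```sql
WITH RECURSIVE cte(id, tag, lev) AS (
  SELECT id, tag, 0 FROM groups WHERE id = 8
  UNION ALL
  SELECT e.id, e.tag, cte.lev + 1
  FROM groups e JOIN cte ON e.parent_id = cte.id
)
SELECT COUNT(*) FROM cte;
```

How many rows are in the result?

Base: id=8 (sigma) at lev 0.
Iteration 1: rows with parent_id in {8} -> iota (id 9, lev 1), nu (id 11, lev 1).
Iteration 2: rows with parent_id in {9,11} -> beta (id 12, lev 2).
Iteration 3: no rows with parent_id in {12}; recursion stops.
Total rows emitted: 4.

4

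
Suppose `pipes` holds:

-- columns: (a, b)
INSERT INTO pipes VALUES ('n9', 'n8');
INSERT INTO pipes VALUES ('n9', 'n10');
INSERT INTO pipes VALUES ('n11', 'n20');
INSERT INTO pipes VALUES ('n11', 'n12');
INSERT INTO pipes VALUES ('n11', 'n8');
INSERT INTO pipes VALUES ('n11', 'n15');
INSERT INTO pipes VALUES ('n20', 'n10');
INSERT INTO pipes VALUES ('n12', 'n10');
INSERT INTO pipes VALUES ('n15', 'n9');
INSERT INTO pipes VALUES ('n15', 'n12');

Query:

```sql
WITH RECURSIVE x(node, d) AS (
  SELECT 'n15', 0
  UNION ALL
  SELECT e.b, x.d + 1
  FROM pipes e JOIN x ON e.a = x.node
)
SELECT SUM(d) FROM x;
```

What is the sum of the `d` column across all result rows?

Base: (n15, d=0).
Iteration 1: edges from {n15} -> (n12, d=1), (n9, d=1).
Iteration 2: edges from {n12,n9} -> (n10, d=2) x2, (n8, d=2). [UNION ALL keeps all 3 new rows, including repeats]
Iteration 3: no outgoing edges from {n10,n8}; recursion stops.
SUM(d) = 0 + 1 + 1 + 2 + 2 + 2 = 8.

8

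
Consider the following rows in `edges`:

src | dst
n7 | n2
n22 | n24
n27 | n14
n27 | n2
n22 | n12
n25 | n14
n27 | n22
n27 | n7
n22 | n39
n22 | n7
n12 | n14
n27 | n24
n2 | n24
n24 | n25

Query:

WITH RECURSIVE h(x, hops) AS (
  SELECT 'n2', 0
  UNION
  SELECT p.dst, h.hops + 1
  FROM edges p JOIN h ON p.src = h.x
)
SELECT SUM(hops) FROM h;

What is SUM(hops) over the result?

Base: (n2, hops=0).
Iteration 1: edges from {n2} -> (n24, hops=1).
Iteration 2: edges from {n24} -> (n25, hops=2).
Iteration 3: edges from {n25} -> (n14, hops=3).
Iteration 4: no outgoing edges from {n14}; recursion stops.
SUM(hops) = 0 + 1 + 2 + 3 = 6.

6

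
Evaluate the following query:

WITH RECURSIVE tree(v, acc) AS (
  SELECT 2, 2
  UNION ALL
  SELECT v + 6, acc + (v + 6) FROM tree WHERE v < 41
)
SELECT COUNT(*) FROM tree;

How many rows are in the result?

8

Base: v=2, acc=2.
Iteration 1: 2 < 41 holds -> v = 2 + 6 = 8, acc = 2 + 8 = 10.
Iteration 2: 8 < 41 holds -> v = 8 + 6 = 14, acc = 10 + 14 = 24.
Iteration 3: 14 < 41 holds -> v = 14 + 6 = 20, acc = 24 + 20 = 44.
Iteration 4: 20 < 41 holds -> v = 20 + 6 = 26, acc = 44 + 26 = 70.
Iteration 5: 26 < 41 holds -> v = 26 + 6 = 32, acc = 70 + 32 = 102.
Iteration 6: 32 < 41 holds -> v = 32 + 6 = 38, acc = 102 + 38 = 140.
Iteration 7: 38 < 41 holds -> v = 38 + 6 = 44, acc = 140 + 44 = 184.
Iteration 8: 44 < 41 fails; recursion stops.
Total rows emitted: 8.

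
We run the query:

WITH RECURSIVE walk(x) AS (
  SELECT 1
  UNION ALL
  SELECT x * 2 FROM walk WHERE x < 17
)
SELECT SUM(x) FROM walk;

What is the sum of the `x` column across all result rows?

63

Base: x=1.
Iteration 1: 1 < 17 holds -> x = 1 * 2 = 2.
Iteration 2: 2 < 17 holds -> x = 2 * 2 = 4.
Iteration 3: 4 < 17 holds -> x = 4 * 2 = 8.
Iteration 4: 8 < 17 holds -> x = 8 * 2 = 16.
Iteration 5: 16 < 17 holds -> x = 16 * 2 = 32.
Iteration 6: 32 < 17 fails; recursion stops.
SUM(x) = 1 + 2 + 4 + 8 + 16 + 32 = 63.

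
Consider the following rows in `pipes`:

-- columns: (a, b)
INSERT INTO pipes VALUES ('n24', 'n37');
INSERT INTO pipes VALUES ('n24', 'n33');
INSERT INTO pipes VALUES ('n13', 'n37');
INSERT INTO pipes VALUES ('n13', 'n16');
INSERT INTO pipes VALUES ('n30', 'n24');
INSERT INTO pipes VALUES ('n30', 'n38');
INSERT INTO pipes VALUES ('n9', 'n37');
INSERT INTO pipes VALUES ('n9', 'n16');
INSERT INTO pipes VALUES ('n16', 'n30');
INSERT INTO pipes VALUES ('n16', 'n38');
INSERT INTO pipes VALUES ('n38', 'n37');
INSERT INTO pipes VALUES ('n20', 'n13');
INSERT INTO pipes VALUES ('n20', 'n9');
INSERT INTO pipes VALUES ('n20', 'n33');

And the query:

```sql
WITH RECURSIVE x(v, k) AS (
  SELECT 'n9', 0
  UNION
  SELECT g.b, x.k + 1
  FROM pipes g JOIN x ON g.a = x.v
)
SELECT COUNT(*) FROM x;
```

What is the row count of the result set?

Base: (n9, k=0).
Iteration 1: edges from {n9} -> (n16, k=1), (n37, k=1).
Iteration 2: edges from {n16,n37} -> (n30, k=2), (n38, k=2).
Iteration 3: edges from {n30,n38} -> (n24, k=3), (n37, k=3), (n38, k=3).
Iteration 4: edges from {n24,n37,n38} -> (n33, k=4), (n37, k=4). [UNION drops 1 duplicate row(s)]
Iteration 5: no outgoing edges from {n33,n37}; recursion stops.
Total rows emitted: 10.

10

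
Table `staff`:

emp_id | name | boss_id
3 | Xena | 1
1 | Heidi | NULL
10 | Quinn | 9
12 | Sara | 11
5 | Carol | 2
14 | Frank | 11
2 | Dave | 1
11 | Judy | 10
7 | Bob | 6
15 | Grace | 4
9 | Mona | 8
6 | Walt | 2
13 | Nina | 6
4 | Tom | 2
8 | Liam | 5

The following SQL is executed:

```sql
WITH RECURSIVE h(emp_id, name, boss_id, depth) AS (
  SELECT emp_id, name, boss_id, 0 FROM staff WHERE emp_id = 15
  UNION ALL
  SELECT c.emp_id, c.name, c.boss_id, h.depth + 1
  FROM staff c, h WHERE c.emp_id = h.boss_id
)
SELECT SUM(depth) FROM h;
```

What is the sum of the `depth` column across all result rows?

6

Base: emp_id=15 (Grace), boss_id=4, depth 0.
Iteration 1: join on emp_id=4 -> Tom (id 4, boss_id=2, depth 1).
Iteration 2: join on emp_id=2 -> Dave (id 2, boss_id=1, depth 2).
Iteration 3: join on emp_id=1 -> Heidi (id 1, boss_id=NULL, depth 3).
Iteration 4: boss_id is NULL; no match; recursion stops.
SUM(depth) = 0 + 1 + 2 + 3 = 6.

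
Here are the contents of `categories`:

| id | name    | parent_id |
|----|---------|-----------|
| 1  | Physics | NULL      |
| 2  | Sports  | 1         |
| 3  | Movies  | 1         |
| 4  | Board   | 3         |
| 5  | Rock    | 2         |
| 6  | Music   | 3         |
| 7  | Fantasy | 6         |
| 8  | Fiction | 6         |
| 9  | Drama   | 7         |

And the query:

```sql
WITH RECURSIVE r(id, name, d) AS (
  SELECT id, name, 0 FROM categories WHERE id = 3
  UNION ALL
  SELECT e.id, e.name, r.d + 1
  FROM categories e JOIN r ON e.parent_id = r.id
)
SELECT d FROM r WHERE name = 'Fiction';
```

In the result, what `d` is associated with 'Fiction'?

Base: id=3 (Movies) at d 0.
Iteration 1: rows with parent_id in {3} -> Board (id 4, d 1), Music (id 6, d 1).
Iteration 2: rows with parent_id in {4,6} -> Fantasy (id 7, d 2), Fiction (id 8, d 2).
Iteration 3: rows with parent_id in {7,8} -> Drama (id 9, d 3).
Iteration 4: no rows with parent_id in {9}; recursion stops.

2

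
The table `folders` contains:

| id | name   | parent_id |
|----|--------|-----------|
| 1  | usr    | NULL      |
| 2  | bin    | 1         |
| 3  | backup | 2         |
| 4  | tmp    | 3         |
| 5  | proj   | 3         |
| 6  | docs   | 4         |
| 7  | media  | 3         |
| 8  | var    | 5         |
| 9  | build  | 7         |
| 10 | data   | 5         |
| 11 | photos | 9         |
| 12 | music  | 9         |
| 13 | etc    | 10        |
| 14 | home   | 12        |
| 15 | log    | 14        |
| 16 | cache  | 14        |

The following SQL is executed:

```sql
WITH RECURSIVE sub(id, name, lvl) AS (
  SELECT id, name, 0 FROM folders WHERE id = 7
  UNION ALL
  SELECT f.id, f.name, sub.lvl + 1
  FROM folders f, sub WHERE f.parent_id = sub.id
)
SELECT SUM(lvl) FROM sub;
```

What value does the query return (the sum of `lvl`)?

Base: id=7 (media) at lvl 0.
Iteration 1: rows with parent_id in {7} -> build (id 9, lvl 1).
Iteration 2: rows with parent_id in {9} -> photos (id 11, lvl 2), music (id 12, lvl 2).
Iteration 3: rows with parent_id in {11,12} -> home (id 14, lvl 3).
Iteration 4: rows with parent_id in {14} -> log (id 15, lvl 4), cache (id 16, lvl 4).
Iteration 5: no rows with parent_id in {15,16}; recursion stops.
SUM(lvl) = 0 + 1 + 2 + 2 + 3 + 4 + 4 = 16.

16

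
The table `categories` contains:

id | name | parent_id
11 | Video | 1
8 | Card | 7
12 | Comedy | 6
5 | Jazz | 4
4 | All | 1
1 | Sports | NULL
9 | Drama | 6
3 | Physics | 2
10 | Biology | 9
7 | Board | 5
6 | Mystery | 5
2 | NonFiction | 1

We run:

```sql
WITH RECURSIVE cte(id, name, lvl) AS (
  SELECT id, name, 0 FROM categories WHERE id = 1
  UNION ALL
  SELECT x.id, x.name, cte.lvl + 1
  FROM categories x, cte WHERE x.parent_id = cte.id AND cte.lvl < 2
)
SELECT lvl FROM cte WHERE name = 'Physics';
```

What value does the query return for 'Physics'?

Base: id=1 (Sports) at lvl 0.
Iteration 1: rows with parent_id in {1} -> NonFiction (id 2, lvl 1), All (id 4, lvl 1), Video (id 11, lvl 1).
Iteration 2: rows with parent_id in {2,4,11} -> Physics (id 3, lvl 2), Jazz (id 5, lvl 2).
Iteration 3: lvl < 2 fails for all current rows; recursion stops.

2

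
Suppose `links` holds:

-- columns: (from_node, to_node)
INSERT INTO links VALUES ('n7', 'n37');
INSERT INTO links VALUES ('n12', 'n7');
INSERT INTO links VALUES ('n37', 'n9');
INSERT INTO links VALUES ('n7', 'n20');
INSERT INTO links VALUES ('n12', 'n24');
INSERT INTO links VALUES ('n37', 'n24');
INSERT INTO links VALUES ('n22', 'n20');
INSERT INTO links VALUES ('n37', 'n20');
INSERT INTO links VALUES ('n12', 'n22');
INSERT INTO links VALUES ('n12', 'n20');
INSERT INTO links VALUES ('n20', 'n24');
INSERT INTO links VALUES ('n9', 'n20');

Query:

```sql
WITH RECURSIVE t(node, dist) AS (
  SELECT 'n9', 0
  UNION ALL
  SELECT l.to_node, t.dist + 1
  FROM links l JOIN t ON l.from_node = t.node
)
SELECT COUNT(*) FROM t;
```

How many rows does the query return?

Base: (n9, dist=0).
Iteration 1: edges from {n9} -> (n20, dist=1).
Iteration 2: edges from {n20} -> (n24, dist=2).
Iteration 3: no outgoing edges from {n24}; recursion stops.
Total rows emitted: 3.

3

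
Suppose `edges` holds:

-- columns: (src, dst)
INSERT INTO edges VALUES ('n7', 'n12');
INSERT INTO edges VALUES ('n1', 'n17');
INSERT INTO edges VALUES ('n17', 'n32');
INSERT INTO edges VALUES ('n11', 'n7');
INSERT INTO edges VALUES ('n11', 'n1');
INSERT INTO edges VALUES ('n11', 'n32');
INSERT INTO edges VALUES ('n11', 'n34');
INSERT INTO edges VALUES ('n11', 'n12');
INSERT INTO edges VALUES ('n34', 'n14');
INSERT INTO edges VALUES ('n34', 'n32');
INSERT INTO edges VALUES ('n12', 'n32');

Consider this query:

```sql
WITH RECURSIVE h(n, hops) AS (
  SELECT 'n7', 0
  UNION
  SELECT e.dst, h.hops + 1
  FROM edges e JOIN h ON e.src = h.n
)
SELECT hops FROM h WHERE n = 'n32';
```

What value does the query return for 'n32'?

2

Base: (n7, hops=0).
Iteration 1: edges from {n7} -> (n12, hops=1).
Iteration 2: edges from {n12} -> (n32, hops=2).
Iteration 3: no outgoing edges from {n32}; recursion stops.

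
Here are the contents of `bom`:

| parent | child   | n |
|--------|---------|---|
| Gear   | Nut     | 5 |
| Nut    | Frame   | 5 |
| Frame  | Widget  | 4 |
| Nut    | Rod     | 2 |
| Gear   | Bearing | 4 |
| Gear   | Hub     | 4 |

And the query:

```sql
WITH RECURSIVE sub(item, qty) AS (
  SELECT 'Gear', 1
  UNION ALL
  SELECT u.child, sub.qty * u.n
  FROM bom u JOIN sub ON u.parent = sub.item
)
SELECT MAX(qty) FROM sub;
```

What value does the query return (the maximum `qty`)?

100

Base: (Gear, qty=1).
Iteration 1: components of {Gear} -> Bearing = 1*4 = 4, Hub = 1*4 = 4, Nut = 1*5 = 5.
Iteration 2: components of {Bearing,Hub,Nut} -> Frame = 5*5 = 25, Rod = 5*2 = 10.
Iteration 3: components of {Frame,Rod} -> Widget = 25*4 = 100.
Iteration 4: no further components; recursion stops.
qty values: 1, 5, 4, 4, 25, 10, 100; the maximum is 100.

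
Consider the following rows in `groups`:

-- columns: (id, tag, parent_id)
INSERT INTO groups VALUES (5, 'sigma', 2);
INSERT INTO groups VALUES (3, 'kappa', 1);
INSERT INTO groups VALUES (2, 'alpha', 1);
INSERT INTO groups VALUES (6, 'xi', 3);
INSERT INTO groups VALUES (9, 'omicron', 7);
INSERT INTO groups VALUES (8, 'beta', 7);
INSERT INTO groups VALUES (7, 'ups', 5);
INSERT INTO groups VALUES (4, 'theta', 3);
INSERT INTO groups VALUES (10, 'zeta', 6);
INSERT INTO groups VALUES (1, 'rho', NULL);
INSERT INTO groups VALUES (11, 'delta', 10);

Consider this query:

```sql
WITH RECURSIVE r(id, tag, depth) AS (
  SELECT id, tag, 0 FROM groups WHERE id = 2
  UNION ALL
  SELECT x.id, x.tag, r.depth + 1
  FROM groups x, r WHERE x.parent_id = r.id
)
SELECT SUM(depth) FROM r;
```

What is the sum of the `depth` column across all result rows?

9

Base: id=2 (alpha) at depth 0.
Iteration 1: rows with parent_id in {2} -> sigma (id 5, depth 1).
Iteration 2: rows with parent_id in {5} -> ups (id 7, depth 2).
Iteration 3: rows with parent_id in {7} -> beta (id 8, depth 3), omicron (id 9, depth 3).
Iteration 4: no rows with parent_id in {8,9}; recursion stops.
SUM(depth) = 0 + 1 + 2 + 3 + 3 = 9.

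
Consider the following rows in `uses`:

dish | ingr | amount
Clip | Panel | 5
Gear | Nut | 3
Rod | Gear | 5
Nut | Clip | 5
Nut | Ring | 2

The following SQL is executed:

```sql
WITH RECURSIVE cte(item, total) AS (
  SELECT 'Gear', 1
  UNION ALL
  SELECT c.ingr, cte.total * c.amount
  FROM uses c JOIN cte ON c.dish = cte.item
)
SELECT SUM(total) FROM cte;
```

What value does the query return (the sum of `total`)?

Base: (Gear, total=1).
Iteration 1: components of {Gear} -> Nut = 1*3 = 3.
Iteration 2: components of {Nut} -> Clip = 3*5 = 15, Ring = 3*2 = 6.
Iteration 3: components of {Clip,Ring} -> Panel = 15*5 = 75.
Iteration 4: no further components; recursion stops.
SUM(total) = 1 + 3 + 6 + 15 + 75 = 100.

100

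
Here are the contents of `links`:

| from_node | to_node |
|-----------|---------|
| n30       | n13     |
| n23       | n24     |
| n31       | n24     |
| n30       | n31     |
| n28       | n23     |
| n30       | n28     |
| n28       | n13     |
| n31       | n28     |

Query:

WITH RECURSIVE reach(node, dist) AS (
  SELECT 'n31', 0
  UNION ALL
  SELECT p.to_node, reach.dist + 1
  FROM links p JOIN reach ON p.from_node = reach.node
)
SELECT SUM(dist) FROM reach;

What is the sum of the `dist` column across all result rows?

9

Base: (n31, dist=0).
Iteration 1: edges from {n31} -> (n24, dist=1), (n28, dist=1).
Iteration 2: edges from {n24,n28} -> (n13, dist=2), (n23, dist=2).
Iteration 3: edges from {n13,n23} -> (n24, dist=3).
Iteration 4: no outgoing edges from {n24}; recursion stops.
SUM(dist) = 0 + 1 + 1 + 2 + 2 + 3 = 9.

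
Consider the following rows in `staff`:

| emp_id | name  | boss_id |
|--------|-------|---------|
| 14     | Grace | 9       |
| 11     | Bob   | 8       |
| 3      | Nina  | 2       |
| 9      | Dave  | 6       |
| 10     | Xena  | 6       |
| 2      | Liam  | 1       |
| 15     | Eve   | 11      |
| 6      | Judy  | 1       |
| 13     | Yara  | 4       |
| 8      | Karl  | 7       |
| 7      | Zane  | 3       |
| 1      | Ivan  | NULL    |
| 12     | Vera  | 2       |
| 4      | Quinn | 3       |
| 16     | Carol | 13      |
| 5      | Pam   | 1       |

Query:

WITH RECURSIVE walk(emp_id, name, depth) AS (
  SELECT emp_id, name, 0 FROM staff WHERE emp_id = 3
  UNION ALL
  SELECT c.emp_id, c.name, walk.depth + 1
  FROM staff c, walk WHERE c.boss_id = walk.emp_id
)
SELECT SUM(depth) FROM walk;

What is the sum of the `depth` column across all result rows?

16

Base: emp_id=3 (Nina) at depth 0.
Iteration 1: rows with boss_id in {3} -> Quinn (id 4, depth 1), Zane (id 7, depth 1).
Iteration 2: rows with boss_id in {4,7} -> Karl (id 8, depth 2), Yara (id 13, depth 2).
Iteration 3: rows with boss_id in {8,13} -> Bob (id 11, depth 3), Carol (id 16, depth 3).
Iteration 4: rows with boss_id in {11,16} -> Eve (id 15, depth 4).
Iteration 5: no rows with boss_id in {15}; recursion stops.
SUM(depth) = 0 + 1 + 1 + 2 + 2 + 3 + 3 + 4 = 16.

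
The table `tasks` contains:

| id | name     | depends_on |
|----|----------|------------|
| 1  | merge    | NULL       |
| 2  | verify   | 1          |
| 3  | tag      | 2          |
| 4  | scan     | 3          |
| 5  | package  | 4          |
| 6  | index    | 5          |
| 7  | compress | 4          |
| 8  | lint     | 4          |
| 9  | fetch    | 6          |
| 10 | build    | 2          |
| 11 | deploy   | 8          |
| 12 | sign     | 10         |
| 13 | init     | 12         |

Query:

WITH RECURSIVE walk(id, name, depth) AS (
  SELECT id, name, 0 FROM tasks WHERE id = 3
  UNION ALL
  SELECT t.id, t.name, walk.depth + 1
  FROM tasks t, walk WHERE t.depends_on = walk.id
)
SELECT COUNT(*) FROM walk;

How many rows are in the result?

8

Base: id=3 (tag) at depth 0.
Iteration 1: rows with depends_on in {3} -> scan (id 4, depth 1).
Iteration 2: rows with depends_on in {4} -> package (id 5, depth 2), compress (id 7, depth 2), lint (id 8, depth 2).
Iteration 3: rows with depends_on in {5,7,8} -> index (id 6, depth 3), deploy (id 11, depth 3).
Iteration 4: rows with depends_on in {6,11} -> fetch (id 9, depth 4).
Iteration 5: no rows with depends_on in {9}; recursion stops.
Total rows emitted: 8.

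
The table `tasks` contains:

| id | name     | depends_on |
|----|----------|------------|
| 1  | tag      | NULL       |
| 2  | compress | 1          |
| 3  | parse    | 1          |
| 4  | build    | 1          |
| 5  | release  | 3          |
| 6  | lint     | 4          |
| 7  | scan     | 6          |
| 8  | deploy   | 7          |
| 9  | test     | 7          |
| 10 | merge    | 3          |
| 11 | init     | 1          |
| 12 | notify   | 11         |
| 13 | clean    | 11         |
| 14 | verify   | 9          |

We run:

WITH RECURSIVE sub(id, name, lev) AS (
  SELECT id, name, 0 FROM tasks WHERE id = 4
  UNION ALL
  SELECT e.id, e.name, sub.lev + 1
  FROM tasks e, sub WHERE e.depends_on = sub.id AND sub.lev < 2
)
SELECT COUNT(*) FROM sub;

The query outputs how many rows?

Base: id=4 (build) at lev 0.
Iteration 1: rows with depends_on in {4} -> lint (id 6, lev 1).
Iteration 2: rows with depends_on in {6} -> scan (id 7, lev 2).
Iteration 3: lev < 2 fails for all current rows; recursion stops.
Total rows emitted: 3.

3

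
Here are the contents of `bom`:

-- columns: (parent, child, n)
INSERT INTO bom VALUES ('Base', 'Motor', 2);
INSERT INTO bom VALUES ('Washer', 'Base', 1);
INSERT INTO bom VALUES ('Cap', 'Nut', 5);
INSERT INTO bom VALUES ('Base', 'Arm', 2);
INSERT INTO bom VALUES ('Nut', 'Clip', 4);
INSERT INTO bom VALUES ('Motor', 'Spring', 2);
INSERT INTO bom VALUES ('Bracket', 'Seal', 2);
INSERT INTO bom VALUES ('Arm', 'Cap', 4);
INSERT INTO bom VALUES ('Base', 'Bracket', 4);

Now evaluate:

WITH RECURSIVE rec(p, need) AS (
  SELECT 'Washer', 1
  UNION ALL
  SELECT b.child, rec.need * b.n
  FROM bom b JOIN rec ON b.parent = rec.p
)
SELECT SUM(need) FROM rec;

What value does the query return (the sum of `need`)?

230

Base: (Washer, need=1).
Iteration 1: components of {Washer} -> Base = 1*1 = 1.
Iteration 2: components of {Base} -> Arm = 1*2 = 2, Bracket = 1*4 = 4, Motor = 1*2 = 2.
Iteration 3: components of {Arm,Bracket,Motor} -> Cap = 2*4 = 8, Seal = 4*2 = 8, Spring = 2*2 = 4.
Iteration 4: components of {Cap,Seal,Spring} -> Nut = 8*5 = 40.
Iteration 5: components of {Nut} -> Clip = 40*4 = 160.
Iteration 6: no further components; recursion stops.
SUM(need) = 1 + 1 + 4 + 2 + 2 + 8 + 4 + 8 + 40 + 160 = 230.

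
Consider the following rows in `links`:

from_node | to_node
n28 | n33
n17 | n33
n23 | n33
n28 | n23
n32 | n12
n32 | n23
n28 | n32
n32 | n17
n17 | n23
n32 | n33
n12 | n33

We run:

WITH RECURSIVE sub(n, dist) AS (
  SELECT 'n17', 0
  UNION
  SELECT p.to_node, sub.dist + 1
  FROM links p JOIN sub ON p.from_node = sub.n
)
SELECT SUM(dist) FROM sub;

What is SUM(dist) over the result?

4

Base: (n17, dist=0).
Iteration 1: edges from {n17} -> (n23, dist=1), (n33, dist=1).
Iteration 2: edges from {n23,n33} -> (n33, dist=2).
Iteration 3: no outgoing edges from {n33}; recursion stops.
SUM(dist) = 0 + 1 + 1 + 2 = 4.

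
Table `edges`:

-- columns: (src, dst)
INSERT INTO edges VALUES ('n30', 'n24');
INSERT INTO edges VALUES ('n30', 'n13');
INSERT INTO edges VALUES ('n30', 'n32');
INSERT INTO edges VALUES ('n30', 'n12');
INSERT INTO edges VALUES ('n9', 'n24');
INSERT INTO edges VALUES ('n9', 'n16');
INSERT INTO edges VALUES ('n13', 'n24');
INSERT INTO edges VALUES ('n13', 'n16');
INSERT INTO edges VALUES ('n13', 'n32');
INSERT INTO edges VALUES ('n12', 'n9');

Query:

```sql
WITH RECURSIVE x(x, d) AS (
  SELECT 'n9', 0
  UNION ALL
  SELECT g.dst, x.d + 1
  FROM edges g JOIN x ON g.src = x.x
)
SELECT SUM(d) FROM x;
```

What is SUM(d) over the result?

Base: (n9, d=0).
Iteration 1: edges from {n9} -> (n16, d=1), (n24, d=1).
Iteration 2: no outgoing edges from {n16,n24}; recursion stops.
SUM(d) = 0 + 1 + 1 = 2.

2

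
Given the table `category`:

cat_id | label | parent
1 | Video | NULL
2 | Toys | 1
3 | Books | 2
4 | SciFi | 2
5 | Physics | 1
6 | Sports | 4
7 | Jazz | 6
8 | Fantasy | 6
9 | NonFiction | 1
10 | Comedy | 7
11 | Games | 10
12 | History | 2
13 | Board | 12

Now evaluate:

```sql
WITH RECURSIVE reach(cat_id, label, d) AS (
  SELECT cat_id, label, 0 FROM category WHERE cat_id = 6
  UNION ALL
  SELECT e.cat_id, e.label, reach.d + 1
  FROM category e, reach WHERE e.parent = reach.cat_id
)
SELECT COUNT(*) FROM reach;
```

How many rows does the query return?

Base: cat_id=6 (Sports) at d 0.
Iteration 1: rows with parent in {6} -> Jazz (id 7, d 1), Fantasy (id 8, d 1).
Iteration 2: rows with parent in {7,8} -> Comedy (id 10, d 2).
Iteration 3: rows with parent in {10} -> Games (id 11, d 3).
Iteration 4: no rows with parent in {11}; recursion stops.
Total rows emitted: 5.

5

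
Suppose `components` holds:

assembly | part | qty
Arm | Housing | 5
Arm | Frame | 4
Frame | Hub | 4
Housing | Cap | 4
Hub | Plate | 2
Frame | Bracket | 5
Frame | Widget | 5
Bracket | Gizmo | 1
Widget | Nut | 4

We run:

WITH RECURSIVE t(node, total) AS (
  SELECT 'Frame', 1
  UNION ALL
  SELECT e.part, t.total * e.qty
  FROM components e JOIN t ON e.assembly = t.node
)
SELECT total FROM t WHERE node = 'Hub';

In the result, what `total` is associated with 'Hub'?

4

Base: (Frame, total=1).
Iteration 1: components of {Frame} -> Bracket = 1*5 = 5, Hub = 1*4 = 4, Widget = 1*5 = 5.
Iteration 2: components of {Bracket,Hub,Widget} -> Gizmo = 5*1 = 5, Nut = 5*4 = 20, Plate = 4*2 = 8.
Iteration 3: no further components; recursion stops.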